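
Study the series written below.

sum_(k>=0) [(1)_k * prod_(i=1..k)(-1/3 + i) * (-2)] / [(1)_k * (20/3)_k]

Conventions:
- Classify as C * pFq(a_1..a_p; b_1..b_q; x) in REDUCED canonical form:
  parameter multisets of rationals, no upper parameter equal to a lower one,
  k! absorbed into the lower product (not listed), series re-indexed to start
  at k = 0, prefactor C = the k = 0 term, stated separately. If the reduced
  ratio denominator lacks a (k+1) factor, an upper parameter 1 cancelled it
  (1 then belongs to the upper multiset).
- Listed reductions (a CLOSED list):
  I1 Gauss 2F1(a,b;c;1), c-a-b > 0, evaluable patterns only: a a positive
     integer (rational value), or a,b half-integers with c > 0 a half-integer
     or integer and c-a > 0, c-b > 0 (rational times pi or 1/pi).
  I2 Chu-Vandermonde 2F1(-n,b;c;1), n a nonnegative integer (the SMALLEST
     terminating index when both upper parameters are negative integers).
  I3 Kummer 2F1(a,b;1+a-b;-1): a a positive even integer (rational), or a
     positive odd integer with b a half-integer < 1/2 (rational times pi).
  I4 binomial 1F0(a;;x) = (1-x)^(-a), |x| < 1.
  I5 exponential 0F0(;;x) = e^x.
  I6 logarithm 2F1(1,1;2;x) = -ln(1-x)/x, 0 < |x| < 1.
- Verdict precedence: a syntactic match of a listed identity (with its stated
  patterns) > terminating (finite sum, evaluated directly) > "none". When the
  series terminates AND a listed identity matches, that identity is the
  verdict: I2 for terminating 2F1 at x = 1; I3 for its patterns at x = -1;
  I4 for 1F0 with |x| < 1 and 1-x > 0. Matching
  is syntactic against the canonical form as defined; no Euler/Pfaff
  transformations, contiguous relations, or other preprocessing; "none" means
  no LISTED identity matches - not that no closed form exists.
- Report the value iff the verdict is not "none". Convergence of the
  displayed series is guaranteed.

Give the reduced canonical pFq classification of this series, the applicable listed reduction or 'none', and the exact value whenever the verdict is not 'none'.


Structural cue: with t_0 = -2, (1)_k (C = -2, x = 1) is k! itself.
Consecutive-term ratio: r(k) = 1 * (k+2/3) (k+1) / [(k+20/3) (k+1)] - poly over poly, x = 1 from leading terms; C = -2 at k = 0.

Reduced: x = 1, 2F1, upper = {2/3, 1}, lower = {20/3}, C = -2. Verdict: the Gauss summation I1 matches (x = 1: the Gamma ratio telescopes since c-a-b = 5 > 0 and a = 1 in Z>0). Value: -34/15.


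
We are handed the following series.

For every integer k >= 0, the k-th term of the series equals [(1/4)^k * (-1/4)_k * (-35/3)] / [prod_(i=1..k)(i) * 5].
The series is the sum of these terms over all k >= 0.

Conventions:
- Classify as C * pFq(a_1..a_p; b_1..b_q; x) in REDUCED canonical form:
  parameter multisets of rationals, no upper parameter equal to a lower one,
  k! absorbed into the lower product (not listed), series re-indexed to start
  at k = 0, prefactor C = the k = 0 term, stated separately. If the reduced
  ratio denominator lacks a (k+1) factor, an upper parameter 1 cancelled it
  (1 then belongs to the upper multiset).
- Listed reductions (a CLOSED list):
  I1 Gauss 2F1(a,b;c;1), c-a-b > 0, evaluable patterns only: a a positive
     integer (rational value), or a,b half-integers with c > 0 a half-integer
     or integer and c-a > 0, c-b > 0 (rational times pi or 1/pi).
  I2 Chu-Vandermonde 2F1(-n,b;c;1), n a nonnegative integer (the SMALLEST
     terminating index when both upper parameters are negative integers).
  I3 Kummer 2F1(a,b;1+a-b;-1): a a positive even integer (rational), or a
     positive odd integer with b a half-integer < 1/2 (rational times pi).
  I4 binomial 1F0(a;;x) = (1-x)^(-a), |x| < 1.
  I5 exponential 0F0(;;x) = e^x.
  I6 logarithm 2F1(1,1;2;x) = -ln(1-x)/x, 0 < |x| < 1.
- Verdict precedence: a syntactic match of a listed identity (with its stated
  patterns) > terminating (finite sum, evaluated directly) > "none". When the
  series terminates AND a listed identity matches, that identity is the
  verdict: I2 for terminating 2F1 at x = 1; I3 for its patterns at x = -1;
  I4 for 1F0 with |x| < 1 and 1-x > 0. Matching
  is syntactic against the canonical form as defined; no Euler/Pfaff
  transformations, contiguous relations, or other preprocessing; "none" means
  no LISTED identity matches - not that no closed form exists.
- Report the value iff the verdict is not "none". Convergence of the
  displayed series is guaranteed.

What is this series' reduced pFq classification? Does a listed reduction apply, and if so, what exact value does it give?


First insight: t_0 = -7/3 here, and the product of the first k integers (C = -7/3, x = 1/4) is k!.
Ratio: r(k) = (1/4) * (k-1/4) / [(k+1)] - poly over poly, x = (1/4) from leading terms; C = -7/3 at k = 0.

With C = -7/3: the canonical form is 1F0(-1/4; -; 1/4). Verdict: the binomial series (I4) matches (the 1F0 binomial series: exponent 1/4, x = 1/4). Hence: (-7/3) * (3/4)^(1/4).


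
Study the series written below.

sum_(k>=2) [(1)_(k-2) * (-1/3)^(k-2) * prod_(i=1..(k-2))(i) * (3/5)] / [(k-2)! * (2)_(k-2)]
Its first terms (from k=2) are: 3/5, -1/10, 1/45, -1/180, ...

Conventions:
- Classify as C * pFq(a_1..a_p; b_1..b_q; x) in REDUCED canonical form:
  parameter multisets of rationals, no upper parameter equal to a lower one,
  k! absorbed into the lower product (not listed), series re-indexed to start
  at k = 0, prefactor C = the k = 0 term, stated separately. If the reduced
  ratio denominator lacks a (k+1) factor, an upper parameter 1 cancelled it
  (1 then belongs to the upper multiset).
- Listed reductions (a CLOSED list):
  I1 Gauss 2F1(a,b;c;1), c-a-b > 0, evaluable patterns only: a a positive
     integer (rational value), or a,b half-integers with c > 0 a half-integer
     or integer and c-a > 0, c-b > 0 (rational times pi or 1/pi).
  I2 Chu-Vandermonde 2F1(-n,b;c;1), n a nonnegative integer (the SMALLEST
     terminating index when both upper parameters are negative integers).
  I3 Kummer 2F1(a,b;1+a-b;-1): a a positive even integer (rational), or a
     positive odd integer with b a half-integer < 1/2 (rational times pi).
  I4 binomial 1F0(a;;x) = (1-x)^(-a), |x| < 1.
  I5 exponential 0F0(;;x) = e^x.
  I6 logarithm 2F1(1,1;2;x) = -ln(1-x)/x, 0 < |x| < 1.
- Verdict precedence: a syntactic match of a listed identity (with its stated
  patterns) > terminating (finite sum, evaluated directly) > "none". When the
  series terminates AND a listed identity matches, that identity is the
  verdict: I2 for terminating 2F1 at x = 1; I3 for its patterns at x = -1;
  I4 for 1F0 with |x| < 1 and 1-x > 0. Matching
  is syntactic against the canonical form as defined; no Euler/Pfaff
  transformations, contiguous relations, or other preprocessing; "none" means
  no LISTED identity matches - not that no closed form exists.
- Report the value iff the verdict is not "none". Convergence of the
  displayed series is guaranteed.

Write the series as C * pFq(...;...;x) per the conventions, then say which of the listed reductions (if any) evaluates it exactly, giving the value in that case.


The series (x = -1/3) is 2F1: upper {1, 1}, lower {2}, prefactor 3/5. Verdict: logarithm (I6) matches (the logarithm: parameters (1,1;2), x = -1/3). Exact value: (9/5) * ln(4/3).

The tell: t_0 being 3/5, the running product (prefactor 3/5) telescopes to a rising factorial.
Ratio: r(k) = (-1/3) * (k+1) (k+1) / [(k+2) (k+1)] - rational in k, leading ratio (-1/3); with t_0 = 3/5, classification follows.


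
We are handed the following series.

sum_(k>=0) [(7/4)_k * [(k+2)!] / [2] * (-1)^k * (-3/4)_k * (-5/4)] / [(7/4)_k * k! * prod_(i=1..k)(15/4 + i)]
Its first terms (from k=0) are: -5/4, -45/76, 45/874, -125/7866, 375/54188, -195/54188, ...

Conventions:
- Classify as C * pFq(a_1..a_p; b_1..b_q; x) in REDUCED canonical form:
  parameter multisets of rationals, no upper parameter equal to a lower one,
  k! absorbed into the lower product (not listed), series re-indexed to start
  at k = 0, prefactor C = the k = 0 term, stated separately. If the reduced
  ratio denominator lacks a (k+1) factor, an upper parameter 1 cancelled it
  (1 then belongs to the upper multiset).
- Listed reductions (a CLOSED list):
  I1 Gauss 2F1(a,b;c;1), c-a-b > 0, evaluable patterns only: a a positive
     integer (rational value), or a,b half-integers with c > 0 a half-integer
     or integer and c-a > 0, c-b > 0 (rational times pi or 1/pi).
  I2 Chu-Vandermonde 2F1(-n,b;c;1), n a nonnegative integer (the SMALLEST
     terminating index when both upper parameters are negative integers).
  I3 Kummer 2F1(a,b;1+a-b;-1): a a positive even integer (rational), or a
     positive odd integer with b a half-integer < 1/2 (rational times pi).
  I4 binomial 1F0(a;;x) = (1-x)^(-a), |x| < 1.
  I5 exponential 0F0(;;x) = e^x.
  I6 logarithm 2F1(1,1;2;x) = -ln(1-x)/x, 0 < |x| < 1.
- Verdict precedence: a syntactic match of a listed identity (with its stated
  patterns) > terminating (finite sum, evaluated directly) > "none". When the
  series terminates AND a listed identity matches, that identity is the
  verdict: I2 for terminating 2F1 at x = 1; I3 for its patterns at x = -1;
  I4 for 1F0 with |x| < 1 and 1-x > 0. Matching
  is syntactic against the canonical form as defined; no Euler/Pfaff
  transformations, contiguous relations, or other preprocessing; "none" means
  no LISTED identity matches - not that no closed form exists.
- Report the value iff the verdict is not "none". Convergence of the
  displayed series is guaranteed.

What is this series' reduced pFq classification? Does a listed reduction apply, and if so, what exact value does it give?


Prefactor -5/4, argument -1: 2F1 with upper {-3/4, 3} over lower {19/4}. Verdict: none. No listed pattern accepts 2F1(-3/4, 3; 19/4; -1).

Structural cue: t_0 being -5/4, the factorial ratio (prefactor -5/4) (k+a-1)!/(a-1)! is a rising factorial (a)_k.
Adjacent-term ratio: r(k) = (-1) * (k-3/4) (k+3) / [(k+19/4) (k+1)] - poly over poly, x = (-1) from leading terms; C = -5/4 at k = 0.


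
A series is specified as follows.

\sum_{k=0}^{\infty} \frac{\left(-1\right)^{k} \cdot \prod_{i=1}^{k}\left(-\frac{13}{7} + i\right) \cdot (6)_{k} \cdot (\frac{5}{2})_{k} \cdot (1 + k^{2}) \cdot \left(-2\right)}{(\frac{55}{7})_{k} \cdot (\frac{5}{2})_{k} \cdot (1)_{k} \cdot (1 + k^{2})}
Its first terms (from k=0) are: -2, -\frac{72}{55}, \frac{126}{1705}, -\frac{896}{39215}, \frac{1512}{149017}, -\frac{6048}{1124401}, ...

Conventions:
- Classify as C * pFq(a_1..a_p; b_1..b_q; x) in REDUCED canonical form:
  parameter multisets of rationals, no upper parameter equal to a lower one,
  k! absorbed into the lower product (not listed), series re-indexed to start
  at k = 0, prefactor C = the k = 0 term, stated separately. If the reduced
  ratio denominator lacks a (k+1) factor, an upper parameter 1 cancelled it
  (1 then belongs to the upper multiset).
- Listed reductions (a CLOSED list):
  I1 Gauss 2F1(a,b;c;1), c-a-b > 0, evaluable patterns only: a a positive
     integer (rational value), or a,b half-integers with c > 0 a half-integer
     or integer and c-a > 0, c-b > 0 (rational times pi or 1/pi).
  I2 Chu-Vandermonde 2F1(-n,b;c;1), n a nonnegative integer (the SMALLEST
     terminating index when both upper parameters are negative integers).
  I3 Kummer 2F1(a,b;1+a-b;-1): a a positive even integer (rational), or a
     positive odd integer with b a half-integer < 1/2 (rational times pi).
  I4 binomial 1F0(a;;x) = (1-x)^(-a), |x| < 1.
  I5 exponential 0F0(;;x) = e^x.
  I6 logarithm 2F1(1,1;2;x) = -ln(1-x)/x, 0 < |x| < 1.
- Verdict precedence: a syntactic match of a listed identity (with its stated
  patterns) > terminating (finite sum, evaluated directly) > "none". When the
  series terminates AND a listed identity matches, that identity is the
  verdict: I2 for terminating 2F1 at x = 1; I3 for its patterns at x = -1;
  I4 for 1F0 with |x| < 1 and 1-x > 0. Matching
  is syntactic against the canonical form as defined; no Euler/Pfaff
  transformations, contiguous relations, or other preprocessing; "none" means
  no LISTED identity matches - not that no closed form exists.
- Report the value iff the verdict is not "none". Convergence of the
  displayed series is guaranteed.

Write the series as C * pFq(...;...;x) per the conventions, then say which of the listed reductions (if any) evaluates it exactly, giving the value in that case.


Structural cue: with t_0 = -2, the factor k^2 + 1 cancels (top and bottom), leaving C = -2, x = -1.
Consecutive-term ratio: r(k) = -1 * (k-\frac{6}{7}) (k+6) / [(k+\frac{55}{7}) (k+1)] - poly over poly, x = -1 from leading terms; C = -2 at k = 0.

Classification (C = -2): 2F1 with upper {-\frac{6}{7}, 6}, lower {\frac{55}{7}}, argument x = -1. Verdict (x = -1): the Kummer evaluation I3 applies (x = -1; c = \frac{55}{7} equals 1+a-b for upper {-\frac{6}{7}, 6}: listed pattern). Its exact value is -\frac{5576}{1715}.


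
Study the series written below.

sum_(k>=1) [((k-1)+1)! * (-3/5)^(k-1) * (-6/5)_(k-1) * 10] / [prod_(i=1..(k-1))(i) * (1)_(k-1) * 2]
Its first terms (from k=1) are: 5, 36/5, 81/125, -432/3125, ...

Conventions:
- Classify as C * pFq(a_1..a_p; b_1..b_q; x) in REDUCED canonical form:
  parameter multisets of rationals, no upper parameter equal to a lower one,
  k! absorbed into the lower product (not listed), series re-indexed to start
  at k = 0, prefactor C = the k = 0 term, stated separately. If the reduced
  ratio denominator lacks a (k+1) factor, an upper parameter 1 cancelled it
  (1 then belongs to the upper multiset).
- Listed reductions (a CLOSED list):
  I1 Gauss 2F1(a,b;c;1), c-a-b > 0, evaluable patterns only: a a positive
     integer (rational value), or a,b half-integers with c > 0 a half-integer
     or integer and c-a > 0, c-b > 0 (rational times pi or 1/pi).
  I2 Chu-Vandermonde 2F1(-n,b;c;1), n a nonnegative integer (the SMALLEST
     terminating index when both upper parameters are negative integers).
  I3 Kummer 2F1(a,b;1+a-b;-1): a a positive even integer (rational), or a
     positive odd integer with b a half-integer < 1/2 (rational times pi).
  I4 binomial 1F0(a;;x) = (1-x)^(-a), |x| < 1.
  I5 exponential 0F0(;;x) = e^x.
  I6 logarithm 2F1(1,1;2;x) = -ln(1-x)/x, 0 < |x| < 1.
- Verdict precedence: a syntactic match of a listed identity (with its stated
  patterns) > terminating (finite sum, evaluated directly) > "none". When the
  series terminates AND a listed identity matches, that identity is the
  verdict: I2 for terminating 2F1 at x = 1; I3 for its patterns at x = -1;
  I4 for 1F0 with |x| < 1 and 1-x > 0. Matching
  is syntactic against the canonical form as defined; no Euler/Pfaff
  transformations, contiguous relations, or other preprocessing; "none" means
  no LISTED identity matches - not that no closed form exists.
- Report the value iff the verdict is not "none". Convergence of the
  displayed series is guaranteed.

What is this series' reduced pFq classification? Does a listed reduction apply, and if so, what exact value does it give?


The tell: t_0 being 5, the constant factors (prefactor 5) combine into one prefactor.
Adjacent-term ratio: r(k) = (-3/5) * (k-6/5) (k+2) / [(k+1) (k+1)] - poly over poly, x = (-3/5) from leading terms; C = 5 at k = 0.

At argument -3/5: a 2F1 with upper {-6/5, 2}, lower {1}, scaled by C = 5. Verdict: none. No listed pattern accepts 2F1(-6/5, 2; 1; -3/5).


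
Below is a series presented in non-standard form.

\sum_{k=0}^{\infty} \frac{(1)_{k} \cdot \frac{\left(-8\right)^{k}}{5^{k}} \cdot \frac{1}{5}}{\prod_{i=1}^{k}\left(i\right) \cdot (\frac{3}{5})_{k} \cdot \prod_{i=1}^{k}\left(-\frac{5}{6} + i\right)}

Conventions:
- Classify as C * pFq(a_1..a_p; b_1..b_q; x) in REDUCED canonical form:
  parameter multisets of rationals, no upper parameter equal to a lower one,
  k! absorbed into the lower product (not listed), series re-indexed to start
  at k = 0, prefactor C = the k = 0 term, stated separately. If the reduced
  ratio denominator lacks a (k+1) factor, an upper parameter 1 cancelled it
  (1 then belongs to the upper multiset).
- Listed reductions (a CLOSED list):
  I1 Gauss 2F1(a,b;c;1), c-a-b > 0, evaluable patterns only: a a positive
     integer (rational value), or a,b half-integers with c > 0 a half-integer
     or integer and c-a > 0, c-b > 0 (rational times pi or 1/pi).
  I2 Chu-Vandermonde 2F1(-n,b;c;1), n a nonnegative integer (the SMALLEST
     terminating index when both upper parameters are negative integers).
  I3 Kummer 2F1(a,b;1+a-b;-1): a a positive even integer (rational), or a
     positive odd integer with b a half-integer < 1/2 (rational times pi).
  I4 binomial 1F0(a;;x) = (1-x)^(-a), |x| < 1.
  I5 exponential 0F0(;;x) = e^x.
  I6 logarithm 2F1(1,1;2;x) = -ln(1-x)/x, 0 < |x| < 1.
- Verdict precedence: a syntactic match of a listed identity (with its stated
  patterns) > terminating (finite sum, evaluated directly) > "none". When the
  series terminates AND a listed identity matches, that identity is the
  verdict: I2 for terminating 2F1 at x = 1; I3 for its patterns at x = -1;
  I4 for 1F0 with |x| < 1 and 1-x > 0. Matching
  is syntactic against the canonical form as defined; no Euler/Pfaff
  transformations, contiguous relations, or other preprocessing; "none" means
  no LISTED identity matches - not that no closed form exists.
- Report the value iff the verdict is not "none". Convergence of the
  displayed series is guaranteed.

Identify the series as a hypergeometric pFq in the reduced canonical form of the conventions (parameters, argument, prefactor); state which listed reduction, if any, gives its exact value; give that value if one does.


This is \frac{1}{5} * 1F2(1; \frac{1}{6}, \frac{3}{5}; -\frac{8}{5}) in reduced canonical form. Verdict: none. A 1F2 with upper {1} fits none of I1-I6 at x = -\frac{8}{5}; the sum runs forever.

Structural cue: t_0 being \frac{1}{5}, the lower running product (C = 1/5) is a rising factorial.
Ratio: r(k) = -\frac{8}{5} * (k+1) / [(k+\frac{1}{6}) (k+\frac{3}{5}) (k+1)] ; factor over Q: parameters, x = -\frac{8}{5}, and C = \frac{1}{5}.


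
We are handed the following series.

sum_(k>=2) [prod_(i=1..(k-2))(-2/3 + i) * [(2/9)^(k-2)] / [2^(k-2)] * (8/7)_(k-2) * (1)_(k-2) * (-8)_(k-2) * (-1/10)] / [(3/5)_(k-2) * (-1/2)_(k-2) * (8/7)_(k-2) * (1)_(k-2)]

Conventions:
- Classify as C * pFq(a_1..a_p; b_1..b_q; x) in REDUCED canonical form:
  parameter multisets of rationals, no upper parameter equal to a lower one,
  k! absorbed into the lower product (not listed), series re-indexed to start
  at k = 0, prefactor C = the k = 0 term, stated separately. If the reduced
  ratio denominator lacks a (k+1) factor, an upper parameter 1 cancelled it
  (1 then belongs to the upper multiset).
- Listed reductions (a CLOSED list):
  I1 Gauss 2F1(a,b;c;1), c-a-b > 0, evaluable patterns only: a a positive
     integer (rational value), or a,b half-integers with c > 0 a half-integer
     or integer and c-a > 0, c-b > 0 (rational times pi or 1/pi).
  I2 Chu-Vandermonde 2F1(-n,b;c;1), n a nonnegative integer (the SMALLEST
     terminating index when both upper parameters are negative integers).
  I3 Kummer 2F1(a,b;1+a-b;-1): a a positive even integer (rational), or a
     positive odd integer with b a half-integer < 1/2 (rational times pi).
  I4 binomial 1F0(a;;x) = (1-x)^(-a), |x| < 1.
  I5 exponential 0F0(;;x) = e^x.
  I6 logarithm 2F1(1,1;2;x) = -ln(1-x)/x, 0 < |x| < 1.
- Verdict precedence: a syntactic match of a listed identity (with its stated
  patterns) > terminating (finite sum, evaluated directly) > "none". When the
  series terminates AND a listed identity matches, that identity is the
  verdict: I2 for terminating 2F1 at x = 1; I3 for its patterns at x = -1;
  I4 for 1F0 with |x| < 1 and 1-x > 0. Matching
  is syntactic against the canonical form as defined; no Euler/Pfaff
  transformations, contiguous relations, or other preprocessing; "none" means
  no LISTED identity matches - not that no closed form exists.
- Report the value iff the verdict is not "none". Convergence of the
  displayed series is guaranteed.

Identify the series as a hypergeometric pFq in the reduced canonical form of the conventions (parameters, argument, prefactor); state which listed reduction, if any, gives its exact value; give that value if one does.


At argument 1/9: a 3F2 with upper {-8, 1/3, 1}, lower {-1/2, 3/5}, scaled by C = -1/10. Verdict: terminating at k = 8: the factor (-8)_k kills every later term; summing the 9 survivors is exact. Sum: -2792512325849847017/24829784226841020570.

Structural cue: t_0 = -1/10 here, and the two k-th powers (C = -1/10, x = 1/9) combine into one argument.
Adjacent-term ratio: r(k) = (1/9) * (k-8) (k+1/3) (k+1) / [(k-1/2) (k+3/5) (k+1)] - rational; roots negated = parameters, x = (1/9), C = -1/10.


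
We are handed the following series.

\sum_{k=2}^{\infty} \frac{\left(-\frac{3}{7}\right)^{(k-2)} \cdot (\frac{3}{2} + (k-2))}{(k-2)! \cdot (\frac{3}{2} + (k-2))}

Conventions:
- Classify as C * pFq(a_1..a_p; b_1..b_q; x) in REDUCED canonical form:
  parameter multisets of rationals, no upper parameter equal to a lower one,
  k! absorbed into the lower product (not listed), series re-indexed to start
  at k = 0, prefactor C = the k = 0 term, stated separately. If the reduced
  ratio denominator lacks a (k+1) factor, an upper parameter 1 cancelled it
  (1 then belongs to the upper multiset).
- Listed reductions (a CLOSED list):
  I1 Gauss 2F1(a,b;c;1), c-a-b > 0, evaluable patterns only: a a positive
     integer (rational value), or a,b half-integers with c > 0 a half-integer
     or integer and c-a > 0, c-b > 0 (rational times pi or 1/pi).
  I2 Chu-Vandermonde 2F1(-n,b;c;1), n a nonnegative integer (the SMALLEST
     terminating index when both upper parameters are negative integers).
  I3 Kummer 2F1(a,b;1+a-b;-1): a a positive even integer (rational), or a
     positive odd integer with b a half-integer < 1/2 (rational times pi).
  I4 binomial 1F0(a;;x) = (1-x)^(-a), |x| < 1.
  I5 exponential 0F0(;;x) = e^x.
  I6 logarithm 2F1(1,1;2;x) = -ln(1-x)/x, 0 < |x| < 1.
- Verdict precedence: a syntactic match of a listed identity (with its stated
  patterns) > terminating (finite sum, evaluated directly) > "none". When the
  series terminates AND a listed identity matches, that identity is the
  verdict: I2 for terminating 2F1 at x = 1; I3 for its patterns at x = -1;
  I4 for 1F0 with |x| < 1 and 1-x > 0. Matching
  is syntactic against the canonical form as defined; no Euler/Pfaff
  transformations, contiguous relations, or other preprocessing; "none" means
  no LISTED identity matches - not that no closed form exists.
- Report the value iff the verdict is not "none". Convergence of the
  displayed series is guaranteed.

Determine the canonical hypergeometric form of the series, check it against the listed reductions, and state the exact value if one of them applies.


Prefactor 1, argument -\frac{3}{7}: 0F0 with upper {-} over lower {-}. Verdict: this is the I5 exponential reduction (the 0F0 exponential series at x = -\frac{3}{7}). Hence: e^{-\frac{3}{7}}.

The tell: x = -\frac{3}{7} and k + 3/2 divides numerator and denominator alike; C = 1 after cancelling.
Term ratio: r(k) = -\frac{3}{7} * 1 / [(k+1)] - rational; roots negated = parameters, x = -\frac{3}{7}, C = 1.


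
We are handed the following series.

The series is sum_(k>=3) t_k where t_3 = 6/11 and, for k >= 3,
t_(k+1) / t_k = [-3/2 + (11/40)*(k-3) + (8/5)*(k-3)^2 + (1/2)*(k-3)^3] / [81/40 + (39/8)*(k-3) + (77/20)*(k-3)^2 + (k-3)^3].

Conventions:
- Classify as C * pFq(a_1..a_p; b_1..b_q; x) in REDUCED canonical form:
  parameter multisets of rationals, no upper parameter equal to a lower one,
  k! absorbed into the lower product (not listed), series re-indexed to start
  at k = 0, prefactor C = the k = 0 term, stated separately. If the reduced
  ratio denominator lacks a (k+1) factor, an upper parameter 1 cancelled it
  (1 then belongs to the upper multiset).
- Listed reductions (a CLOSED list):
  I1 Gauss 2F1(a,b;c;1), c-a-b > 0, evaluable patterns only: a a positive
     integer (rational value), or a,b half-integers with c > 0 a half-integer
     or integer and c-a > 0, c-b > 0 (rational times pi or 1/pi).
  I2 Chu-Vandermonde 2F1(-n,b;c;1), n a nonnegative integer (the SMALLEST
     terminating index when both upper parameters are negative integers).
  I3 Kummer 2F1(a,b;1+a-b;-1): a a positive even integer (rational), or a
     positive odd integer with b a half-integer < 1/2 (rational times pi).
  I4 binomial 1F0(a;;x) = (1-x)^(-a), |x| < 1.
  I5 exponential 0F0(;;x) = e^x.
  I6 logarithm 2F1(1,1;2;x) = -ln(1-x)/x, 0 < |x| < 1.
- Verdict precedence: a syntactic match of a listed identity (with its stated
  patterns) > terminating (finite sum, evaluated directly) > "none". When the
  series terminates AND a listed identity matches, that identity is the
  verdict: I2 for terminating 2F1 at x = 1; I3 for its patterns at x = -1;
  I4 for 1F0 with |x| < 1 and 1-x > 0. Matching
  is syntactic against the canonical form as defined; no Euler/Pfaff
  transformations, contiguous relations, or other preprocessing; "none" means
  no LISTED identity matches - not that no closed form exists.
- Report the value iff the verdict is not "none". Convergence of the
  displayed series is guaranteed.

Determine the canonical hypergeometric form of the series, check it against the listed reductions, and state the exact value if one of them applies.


This is 6/11 * 2F1(-4/5, 5/2; 27/20; 1/2) in reduced canonical form. Verdict: none here - no I1-I6 shape fits x = 1/2 with lower {27/20}.

The tell: x = (1/2) and cancel k + 3/2 from the displayed ratio first; then C = 6/11.
Consecutive-term ratio: r(k) = (1/2) * (k-4/5) (k+5/2) / [(k+27/20) (k+1)] - rational; roots negated = parameters, x = (1/2), C = 6/11.


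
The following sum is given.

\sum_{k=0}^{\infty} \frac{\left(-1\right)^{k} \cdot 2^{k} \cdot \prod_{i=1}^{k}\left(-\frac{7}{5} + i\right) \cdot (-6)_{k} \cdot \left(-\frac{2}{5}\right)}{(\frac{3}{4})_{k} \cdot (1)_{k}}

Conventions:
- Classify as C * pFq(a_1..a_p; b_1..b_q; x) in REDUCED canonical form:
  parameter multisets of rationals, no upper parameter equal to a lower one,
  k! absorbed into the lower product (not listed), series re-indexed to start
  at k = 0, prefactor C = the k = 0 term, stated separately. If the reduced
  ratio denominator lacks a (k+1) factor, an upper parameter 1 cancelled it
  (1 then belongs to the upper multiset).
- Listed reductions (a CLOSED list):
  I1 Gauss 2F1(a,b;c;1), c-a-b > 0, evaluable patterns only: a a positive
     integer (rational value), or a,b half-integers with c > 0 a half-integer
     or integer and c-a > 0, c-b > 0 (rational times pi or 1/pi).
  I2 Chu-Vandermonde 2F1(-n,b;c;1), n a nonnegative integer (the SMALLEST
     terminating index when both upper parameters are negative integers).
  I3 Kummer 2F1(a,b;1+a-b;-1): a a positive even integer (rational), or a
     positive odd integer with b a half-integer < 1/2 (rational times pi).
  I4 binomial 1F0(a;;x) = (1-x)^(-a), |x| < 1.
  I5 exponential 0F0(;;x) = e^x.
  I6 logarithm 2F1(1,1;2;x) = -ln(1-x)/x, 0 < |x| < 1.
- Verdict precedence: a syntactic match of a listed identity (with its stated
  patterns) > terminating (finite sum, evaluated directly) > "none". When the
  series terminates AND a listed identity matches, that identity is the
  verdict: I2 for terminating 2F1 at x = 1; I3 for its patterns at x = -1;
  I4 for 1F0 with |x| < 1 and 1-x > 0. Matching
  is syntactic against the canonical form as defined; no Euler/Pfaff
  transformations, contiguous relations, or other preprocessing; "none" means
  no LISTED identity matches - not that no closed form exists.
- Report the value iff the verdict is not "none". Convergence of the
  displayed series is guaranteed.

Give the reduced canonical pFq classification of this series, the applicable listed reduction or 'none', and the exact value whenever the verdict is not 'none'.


x = -2 here; the reduced form reads 2F1, upper {-6, -\frac{2}{5}}, lower {\frac{3}{4}}, C = -\frac{2}{5}. Verdict: terminating - upper -6 stops the sum at k = 6; the 7 terms are added exactly. Value: \frac{778338606}{30078125}.

Key observation: with t_0 = -\frac{2}{5}, the (-1)^k factor (prefactor -2/5) folds into the argument's sign.
Step ratio: r(k) = -2 * (k-6) (k-\frac{2}{5}) / [(k+\frac{3}{4}) (k+1)] - poly over poly, x = -2 from leading terms; C = -\frac{2}{5} at k = 0.


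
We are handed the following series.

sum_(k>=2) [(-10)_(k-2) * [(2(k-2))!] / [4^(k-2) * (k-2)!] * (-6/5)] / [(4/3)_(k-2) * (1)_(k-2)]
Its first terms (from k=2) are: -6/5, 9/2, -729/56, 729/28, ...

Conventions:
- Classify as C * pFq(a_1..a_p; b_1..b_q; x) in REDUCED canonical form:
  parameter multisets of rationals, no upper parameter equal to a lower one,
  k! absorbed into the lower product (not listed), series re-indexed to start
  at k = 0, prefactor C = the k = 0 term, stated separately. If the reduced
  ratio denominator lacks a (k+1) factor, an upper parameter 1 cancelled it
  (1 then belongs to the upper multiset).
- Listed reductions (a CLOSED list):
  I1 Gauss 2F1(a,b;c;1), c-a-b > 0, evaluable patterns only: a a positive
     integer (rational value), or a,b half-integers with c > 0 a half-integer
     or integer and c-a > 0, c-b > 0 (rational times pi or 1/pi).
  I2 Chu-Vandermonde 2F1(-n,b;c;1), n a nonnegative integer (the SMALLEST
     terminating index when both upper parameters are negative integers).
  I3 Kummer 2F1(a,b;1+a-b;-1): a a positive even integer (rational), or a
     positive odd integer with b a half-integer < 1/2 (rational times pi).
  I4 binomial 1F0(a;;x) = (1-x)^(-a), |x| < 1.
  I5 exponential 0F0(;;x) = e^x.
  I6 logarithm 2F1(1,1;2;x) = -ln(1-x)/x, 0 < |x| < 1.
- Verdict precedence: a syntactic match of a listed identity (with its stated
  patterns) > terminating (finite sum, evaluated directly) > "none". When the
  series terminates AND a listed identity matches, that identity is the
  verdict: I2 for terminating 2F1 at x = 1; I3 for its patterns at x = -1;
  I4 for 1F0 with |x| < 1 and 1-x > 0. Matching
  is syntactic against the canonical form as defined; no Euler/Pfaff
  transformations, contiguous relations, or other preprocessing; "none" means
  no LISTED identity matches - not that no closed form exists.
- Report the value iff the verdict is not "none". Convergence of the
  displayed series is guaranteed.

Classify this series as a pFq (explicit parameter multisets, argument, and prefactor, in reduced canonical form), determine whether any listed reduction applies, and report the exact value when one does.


Classification (C = -6/5): 2F1 with upper {-10, 1/2}, lower {4/3}, argument x = 1. Verdict: Vandermonde's identity (I2) matches (terminating 2F1 at x = 1 with n = 10, b = 1/2, c = 4/3). Exact value: -204977223393/702532812800.

Key observation: t_0 = -6/5 here, and the (2k)!/(4^k k!) block (prefactor -6/5) is the Pochhammer (1/2)_k.
Term ratio: r(k) = 1 * (k-10) (k+1/2) / [(k+4/3) (k+1)] ; factor over Q: parameters, x = 1, and C = -6/5.


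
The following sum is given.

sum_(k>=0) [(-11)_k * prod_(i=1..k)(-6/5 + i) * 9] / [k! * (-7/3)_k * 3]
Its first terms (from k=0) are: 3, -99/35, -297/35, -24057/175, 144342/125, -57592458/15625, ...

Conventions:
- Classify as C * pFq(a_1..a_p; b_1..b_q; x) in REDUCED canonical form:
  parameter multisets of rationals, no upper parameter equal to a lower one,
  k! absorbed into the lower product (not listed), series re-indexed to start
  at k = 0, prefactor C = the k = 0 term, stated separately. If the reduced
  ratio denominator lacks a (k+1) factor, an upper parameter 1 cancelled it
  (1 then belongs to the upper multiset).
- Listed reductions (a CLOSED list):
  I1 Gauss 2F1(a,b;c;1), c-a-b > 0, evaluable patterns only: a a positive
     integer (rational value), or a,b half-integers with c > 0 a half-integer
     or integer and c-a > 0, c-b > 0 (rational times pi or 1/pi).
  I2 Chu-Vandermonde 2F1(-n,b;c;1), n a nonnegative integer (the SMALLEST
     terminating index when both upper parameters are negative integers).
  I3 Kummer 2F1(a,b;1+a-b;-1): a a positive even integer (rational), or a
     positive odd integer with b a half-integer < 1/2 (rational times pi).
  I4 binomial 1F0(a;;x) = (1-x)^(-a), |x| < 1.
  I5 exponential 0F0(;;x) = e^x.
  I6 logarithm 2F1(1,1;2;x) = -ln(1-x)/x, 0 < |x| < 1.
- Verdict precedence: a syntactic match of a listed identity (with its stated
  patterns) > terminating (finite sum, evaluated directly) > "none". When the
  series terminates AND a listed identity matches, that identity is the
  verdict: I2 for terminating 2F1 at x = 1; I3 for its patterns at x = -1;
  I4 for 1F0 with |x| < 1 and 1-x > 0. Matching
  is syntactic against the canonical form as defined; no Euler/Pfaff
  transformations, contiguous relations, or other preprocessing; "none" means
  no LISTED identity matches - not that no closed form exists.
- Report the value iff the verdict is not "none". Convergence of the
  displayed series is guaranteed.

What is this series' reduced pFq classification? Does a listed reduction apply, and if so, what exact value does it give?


Classification (C = 3): 2F1 with upper {-11, -1/5}, lower {-7/3}, argument x = 1. Verdict: Chu-Vandermonde (I2) matches (terminating 2F1 at x = 1 with n = 11, b = -1/5, c = -7/3). Sum: 345193921488/196533203125.

Structural cue: from the first term 3: the running product (prefactor 3) telescopes to a rising factorial.
Consecutive-term ratio: r(k) = 1 * (k-11) (k-1/5) / [(k-7/3) (k+1)] ; factor over Q: parameters, x = 1, and C = 3.


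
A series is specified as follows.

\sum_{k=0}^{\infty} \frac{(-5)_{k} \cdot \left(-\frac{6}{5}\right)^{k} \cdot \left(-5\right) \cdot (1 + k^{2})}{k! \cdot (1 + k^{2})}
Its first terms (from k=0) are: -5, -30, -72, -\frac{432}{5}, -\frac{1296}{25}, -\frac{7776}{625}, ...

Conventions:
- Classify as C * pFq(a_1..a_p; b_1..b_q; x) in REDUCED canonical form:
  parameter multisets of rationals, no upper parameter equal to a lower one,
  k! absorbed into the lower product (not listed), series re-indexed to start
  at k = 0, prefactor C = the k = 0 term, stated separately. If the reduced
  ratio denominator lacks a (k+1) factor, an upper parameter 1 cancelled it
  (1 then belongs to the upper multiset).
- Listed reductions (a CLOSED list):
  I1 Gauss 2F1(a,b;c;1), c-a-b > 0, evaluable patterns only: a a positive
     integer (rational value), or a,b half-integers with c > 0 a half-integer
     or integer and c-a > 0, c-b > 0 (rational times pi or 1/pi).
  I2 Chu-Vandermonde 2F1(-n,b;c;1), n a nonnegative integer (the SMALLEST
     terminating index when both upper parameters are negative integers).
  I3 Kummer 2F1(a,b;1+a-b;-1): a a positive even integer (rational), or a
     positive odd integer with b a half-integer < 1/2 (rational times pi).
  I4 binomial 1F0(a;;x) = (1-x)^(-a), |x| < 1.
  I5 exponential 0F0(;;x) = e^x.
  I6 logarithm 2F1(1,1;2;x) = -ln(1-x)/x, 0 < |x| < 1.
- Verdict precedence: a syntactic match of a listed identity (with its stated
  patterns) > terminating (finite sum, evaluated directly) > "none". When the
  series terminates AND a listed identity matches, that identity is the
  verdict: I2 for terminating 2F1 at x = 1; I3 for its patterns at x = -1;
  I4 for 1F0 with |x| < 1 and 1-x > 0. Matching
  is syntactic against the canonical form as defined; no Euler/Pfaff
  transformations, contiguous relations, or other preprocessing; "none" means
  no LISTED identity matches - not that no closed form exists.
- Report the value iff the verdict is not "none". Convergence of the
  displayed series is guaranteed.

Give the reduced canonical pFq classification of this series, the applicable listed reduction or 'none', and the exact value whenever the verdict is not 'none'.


First insight: from the first term -5: striking the common factor k^2 + 1 reduces the term (C = -5).
Consecutive-term ratio: r(k) = -\frac{6}{5} * (k-5) / [(k+1)] - poly over poly, x = -\frac{6}{5} from leading terms; C = -5 at k = 0.

Reduced: x = -\frac{6}{5}, 1F0, upper = {-5}, lower = {-}, C = -5. Verdict: terminating - the sum ends at index 5 because -5 is a negative integer; exact evaluation follows. Value: -\frac{161051}{625}.


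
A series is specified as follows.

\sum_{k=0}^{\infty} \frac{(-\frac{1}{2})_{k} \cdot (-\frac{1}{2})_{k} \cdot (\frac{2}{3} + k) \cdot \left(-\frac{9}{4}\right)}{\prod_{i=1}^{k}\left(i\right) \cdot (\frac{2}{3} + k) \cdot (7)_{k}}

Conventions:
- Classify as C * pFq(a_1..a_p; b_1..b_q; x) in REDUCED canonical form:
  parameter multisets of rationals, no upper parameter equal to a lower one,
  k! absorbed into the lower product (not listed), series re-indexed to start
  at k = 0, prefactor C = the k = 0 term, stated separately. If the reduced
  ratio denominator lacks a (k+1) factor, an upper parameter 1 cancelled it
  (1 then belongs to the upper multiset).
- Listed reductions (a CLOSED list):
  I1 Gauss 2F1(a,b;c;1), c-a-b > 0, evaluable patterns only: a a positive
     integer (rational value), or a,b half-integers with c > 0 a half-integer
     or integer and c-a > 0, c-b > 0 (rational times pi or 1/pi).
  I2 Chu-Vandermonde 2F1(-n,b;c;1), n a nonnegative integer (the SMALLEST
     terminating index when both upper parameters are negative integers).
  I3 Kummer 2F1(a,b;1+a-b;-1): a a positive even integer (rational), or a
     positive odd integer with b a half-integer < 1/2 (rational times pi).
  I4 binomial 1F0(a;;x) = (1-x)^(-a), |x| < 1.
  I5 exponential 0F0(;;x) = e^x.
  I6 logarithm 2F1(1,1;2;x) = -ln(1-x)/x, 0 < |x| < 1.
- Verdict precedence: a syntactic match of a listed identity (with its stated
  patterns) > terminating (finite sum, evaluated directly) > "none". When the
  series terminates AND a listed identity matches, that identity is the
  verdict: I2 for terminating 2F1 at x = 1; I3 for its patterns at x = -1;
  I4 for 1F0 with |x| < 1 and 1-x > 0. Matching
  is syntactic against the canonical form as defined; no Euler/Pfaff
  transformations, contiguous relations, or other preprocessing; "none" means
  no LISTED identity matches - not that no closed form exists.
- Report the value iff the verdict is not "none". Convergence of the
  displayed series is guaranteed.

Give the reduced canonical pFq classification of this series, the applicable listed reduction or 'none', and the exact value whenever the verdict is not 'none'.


The series (x = 1) is 2F1: upper {-\frac{1}{2}, -\frac{1}{2}}, lower {7}, prefactor -\frac{9}{4}. Verdict: Gauss's theorem I1 (half-integer case) applies (x = 1; upper {-\frac{1}{2}, -\frac{1}{2}} half-integers, c = 7 in the evaluable pattern). Hence: \left(-\frac{1048576}{143143}\right) / \pi.

Key step: from the first term -\frac{9}{4}: the product of the first k integers (prefactor -9/4) is k!.
Consecutive-term ratio: r(k) = 1 * (k-\frac{1}{2}) (k-\frac{1}{2}) / [(k+7) (k+1)] ; factor over Q: parameters, x = 1, and C = -\frac{9}{4}.


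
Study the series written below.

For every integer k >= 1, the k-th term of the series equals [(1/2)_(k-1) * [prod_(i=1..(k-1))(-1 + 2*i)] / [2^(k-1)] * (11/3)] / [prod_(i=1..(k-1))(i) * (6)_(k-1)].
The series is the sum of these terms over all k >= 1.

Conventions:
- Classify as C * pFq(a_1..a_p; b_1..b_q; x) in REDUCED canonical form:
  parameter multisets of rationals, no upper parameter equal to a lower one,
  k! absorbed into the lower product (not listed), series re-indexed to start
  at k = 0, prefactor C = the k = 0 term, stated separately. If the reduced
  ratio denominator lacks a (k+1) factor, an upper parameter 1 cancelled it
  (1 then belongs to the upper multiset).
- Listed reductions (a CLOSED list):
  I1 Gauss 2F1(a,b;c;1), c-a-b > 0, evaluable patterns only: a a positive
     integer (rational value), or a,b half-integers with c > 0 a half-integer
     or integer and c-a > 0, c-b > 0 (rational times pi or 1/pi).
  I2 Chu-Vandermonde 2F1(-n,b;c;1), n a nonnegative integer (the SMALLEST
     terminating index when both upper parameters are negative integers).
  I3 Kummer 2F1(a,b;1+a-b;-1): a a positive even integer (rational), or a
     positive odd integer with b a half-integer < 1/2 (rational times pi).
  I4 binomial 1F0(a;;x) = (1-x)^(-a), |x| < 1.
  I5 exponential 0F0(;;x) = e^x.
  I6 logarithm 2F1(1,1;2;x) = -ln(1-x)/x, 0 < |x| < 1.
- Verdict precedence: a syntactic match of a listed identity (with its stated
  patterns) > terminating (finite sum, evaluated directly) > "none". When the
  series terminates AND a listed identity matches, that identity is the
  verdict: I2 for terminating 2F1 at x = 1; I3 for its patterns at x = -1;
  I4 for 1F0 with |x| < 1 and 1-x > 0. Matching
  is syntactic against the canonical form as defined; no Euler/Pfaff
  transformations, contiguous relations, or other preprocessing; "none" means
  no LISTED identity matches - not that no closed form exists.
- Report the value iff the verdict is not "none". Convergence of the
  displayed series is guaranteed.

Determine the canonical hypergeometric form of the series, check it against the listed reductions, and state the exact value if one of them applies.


The series (x = 1) is 2F1: upper {1/2, 1/2}, lower {6}, prefactor 11/3. Verdict: this is Gauss's theorem I1 (half-integer case) (x = 1; upper {1/2, 1/2} half-integers, c = 6 in the evaluable pattern). Hence: (720896/59535) / pi.

Key observation: x = 1 and the product of the first k integers (prefactor 11/3) is k!.
Consecutive-term ratio: r(k) = 1 * (k+1/2) (k+1/2) / [(k+6) (k+1)] ; factor over Q: parameters, x = 1, and C = 11/3.
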